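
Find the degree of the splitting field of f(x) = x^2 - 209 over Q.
[K:Q] = 2

The polynomial x^2 - 209 is irreducible over Q since 209 is not a perfect square. Its splitting field is Q(sqrt(209)), which has degree 2 over Q.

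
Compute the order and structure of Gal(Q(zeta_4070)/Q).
|Gal(Q(zeta_4070)/Q)| = phi(4070) = 1440; group ≅ (Z/4070Z)^* ≅ Z/4Z × Z/10Z × Z/36Z

The n-th cyclotomic polynomial Φ_4070(x) is the minimal polynomial of zeta_4070 over Q and has degree phi(4070) = 1440. So Q(zeta_4070) is a degree-1440 Galois extension with Galois group (Z/4070Z)^*. By CRT, (Z/4070Z)^* ≅ (Z/2Z)^* × (Z/5Z)^* × (Z/11Z)^* × (Z/37Z)^*. Each prime-power unit group is (Z/2Z)^* ≅ trivial group (order 1); (Z/5Z)^* ≅ Z/4Z; (Z/11Z)^* ≅ Z/10Z; (Z/37Z)^* ≅ Z/36Z. Hence Gal(Q(zeta_4070)/Q) ≅ Z/4Z × Z/10Z × Z/36Z.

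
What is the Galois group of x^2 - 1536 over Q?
Gal(K/Q) = Z/2Z (cyclic of order 2)

x^2 - 1536 is irreducible over Q since 1536 is not a rational square. The splitting field Q(sqrt(1536)) has degree 2 over Q, and its unique nontrivial automorphism is sqrt(1536) ↦ -sqrt(1536). Hence Gal(Q(sqrt(1536))/Q) = Z/2Z.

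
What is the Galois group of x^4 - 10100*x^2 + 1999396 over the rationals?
Gal(K/Q) = Z/2Z (cyclic of order 2)

f factors as (x^2 - 202)(x^2 - 9898), so the splitting field is K = Q(sqrt(202), sqrt(9898)). The squarefree part of 202 is 202 and the squarefree part of 9898 is also 202, so sqrt(202) and sqrt(9898) are both rational multiples of sqrt(202). Hence Q(sqrt(202)) = Q(sqrt(9898)) = Q(sqrt(202)), and the splitting field collapses to a single degree-2 extension with Galois group Z/2Z.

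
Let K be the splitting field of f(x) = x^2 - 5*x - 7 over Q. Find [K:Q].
[K:Q] = 2

The discriminant of x^2 + (-5)*x + (-7) is b^2 - 4c = 25 - (-28) = 53. Since 53 is not a perfect square in Q, the polynomial is irreducible over Q. Its two roots generate a degree-2 extension, so [K:Q] = 2.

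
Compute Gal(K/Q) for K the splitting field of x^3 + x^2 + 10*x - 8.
Gal(K/Q) = S_3 (symmetric group of order 6)

Compute the discriminant of x^3 + (1)*x^2 + (10)*x + (-8): Δ = -7036. Since Δ is not a rational square, the Galois group is not contained in A_3; it must be the full S_3 (irreducibility of the cubic rules out anything smaller).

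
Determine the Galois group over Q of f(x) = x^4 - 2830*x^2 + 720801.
Gal(K/Q) = Z/2Z (cyclic of order 2)

f factors as (x^2 - 283)(x^2 - 2547), so the splitting field is K = Q(sqrt(283), sqrt(2547)). The squarefree part of 283 is 283 and the squarefree part of 2547 is also 283, so sqrt(283) and sqrt(2547) are both rational multiples of sqrt(283). Hence Q(sqrt(283)) = Q(sqrt(2547)) = Q(sqrt(283)), and the splitting field collapses to a single degree-2 extension with Galois group Z/2Z.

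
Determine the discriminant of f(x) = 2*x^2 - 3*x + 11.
Δ = -79

For a quadratic a x^2 + b x + c the discriminant is Δ = b^2 - 4ac = (-3)^2 - 4*(2)*(11) = 9 - (88) = -79.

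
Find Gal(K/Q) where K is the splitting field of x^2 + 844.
Gal(K/Q) = Z/2Z (cyclic of order 2)

x^2 + 844 is irreducible over Q since -844 is not a rational square. The splitting field Q(sqrt(-844)) has degree 2 over Q, and its unique nontrivial automorphism is sqrt(-844) ↦ -sqrt(-844). Hence Gal(Q(sqrt(-844))/Q) = Z/2Z.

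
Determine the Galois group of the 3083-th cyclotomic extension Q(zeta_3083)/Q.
|Gal(Q(zeta_3083)/Q)| = phi(3083) = 3082; group ≅ (Z/3083Z)^* ≅ Z/3082Z

The n-th cyclotomic polynomial Φ_3083(x) is the minimal polynomial of zeta_3083 over Q and has degree phi(3083) = 3082. So Q(zeta_3083) is a degree-3082 Galois extension with Galois group (Z/3083Z)^*. (Z/3083Z)^* is cyclic since 3083 is an odd prime power (or 4). Hence Gal(Q(zeta_3083)/Q) ≅ Z/3082Z.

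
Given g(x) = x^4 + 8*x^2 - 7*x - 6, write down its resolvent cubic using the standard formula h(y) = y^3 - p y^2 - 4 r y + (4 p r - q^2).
h(y) = y^3 - 8*y^2 + 24*y - 241

Identify coefficients: p = 8, q = -7, r = -6.
Plug into h(y) = y^3 - p y^2 - 4 r y + (4 p r - q^2):
  h(y) = y^3 - (8) y^2 - 4*(-6) y + (4*(8)*(-6) - (-7)^2)
       = y^3 + (-8) y^2 + (24) y + (-241).
Simplifying: h(y) = y^3 - 8*y^2 + 24*y - 241.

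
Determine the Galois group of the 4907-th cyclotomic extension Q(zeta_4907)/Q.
|Gal(Q(zeta_4907)/Q)| = phi(4907) = 4200; group ≅ (Z/4907Z)^* ≅ Z/6Z × Z/700Z

The n-th cyclotomic polynomial Φ_4907(x) is the minimal polynomial of zeta_4907 over Q and has degree phi(4907) = 4200. So Q(zeta_4907) is a degree-4200 Galois extension with Galois group (Z/4907Z)^*. By CRT, (Z/4907Z)^* ≅ (Z/7Z)^* × (Z/701Z)^*. Each prime-power unit group is (Z/7Z)^* ≅ Z/6Z; (Z/701Z)^* ≅ Z/700Z. Hence Gal(Q(zeta_4907)/Q) ≅ Z/6Z × Z/700Z.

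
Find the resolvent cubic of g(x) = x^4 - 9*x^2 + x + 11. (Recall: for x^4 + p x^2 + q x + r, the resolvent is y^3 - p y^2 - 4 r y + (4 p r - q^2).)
h(y) = y^3 + 9*y^2 - 44*y - 397

Identify coefficients: p = -9, q = 1, r = 11.
Plug into h(y) = y^3 - p y^2 - 4 r y + (4 p r - q^2):
  h(y) = y^3 - (-9) y^2 - 4*(11) y + (4*(-9)*(11) - (1)^2)
       = y^3 + (9) y^2 + (-44) y + (-397).
Simplifying: h(y) = y^3 + 9*y^2 - 44*y - 397.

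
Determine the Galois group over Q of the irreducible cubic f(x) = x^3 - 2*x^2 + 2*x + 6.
Gal(K/Q) = S_3 (symmetric group of order 6)

Compute the discriminant of x^3 + (-2)*x^2 + (2)*x + (6): Δ = -1228. Since Δ is not a rational square, the Galois group is not contained in A_3; it must be the full S_3 (irreducibility of the cubic rules out anything smaller).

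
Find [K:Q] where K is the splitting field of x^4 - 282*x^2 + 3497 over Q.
[K:Q] = 4

f factors as (x^2 - 13)(x^2 - 269); the splitting field is K = Q(sqrt(13), sqrt(269)). Since 13, 269, and 3497 are all non-squares in Q, the three subfields Q(sqrt(13)), Q(sqrt(269)), Q(sqrt(3497)) are distinct degree-2 extensions, so [K:Q] = 4 (Klein four Galois group).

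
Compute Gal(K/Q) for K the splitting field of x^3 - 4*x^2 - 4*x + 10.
Gal(K/Q) = S_3 (symmetric group of order 6)

Compute the discriminant of x^3 + (-4)*x^2 + (-4)*x + (10): Δ = 3252. Since Δ is not a rational square, the Galois group is not contained in A_3; it must be the full S_3 (irreducibility of the cubic rules out anything smaller).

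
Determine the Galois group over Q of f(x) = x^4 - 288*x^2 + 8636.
Gal(K/Q) = V_4 (Klein four-group, Z/2Z × Z/2Z)

f factors as (x^2 - 34)(x^2 - 254), so the splitting field is K = Q(sqrt(34), sqrt(254)). The elements 34, 254, 8636 are all non-squares in Q, so sqrt(34) and sqrt(254) generate independent quadratic extensions. Thus [K:Q] = 4 and Gal(K/Q) is generated by the two order-2 automorphisms sqrt(34) ↦ -sqrt(34) and sqrt(254) ↦ -sqrt(254), giving V_4.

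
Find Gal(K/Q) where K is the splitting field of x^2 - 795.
Gal(K/Q) = Z/2Z (cyclic of order 2)

x^2 - 795 is irreducible over Q since 795 is not a rational square. The splitting field Q(sqrt(795)) has degree 2 over Q, and its unique nontrivial automorphism is sqrt(795) ↦ -sqrt(795). Hence Gal(Q(sqrt(795))/Q) = Z/2Z.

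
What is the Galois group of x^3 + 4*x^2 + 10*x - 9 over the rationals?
Gal(K/Q) = S_3 (symmetric group of order 6)

Compute the discriminant of x^3 + (4)*x^2 + (10)*x + (-9): Δ = -8763. Since Δ is not a rational square, the Galois group is not contained in A_3; it must be the full S_3 (irreducibility of the cubic rules out anything smaller).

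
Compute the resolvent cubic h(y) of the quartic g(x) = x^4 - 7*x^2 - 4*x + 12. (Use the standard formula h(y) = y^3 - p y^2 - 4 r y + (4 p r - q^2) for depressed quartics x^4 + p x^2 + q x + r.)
h(y) = y^3 + 7*y^2 - 48*y - 352

Identify coefficients: p = -7, q = -4, r = 12.
Plug into h(y) = y^3 - p y^2 - 4 r y + (4 p r - q^2):
  h(y) = y^3 - (-7) y^2 - 4*(12) y + (4*(-7)*(12) - (-4)^2)
       = y^3 + (7) y^2 + (-48) y + (-352).
Simplifying: h(y) = y^3 + 7*y^2 - 48*y - 352.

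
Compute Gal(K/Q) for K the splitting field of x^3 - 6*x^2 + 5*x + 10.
Gal(K/Q) = S_3 (symmetric group of order 6)

Compute the discriminant of x^3 + (-6)*x^2 + (5)*x + (10): Δ = 940. Since Δ is not a rational square, the Galois group is not contained in A_3; it must be the full S_3 (irreducibility of the cubic rules out anything smaller).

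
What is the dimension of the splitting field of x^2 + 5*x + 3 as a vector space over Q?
[K:Q] = 2

The discriminant of x^2 + (5)*x + (3) is b^2 - 4c = 25 - (12) = 13. Since 13 is not a perfect square in Q, the polynomial is irreducible over Q. Its two roots generate a degree-2 extension, so [K:Q] = 2.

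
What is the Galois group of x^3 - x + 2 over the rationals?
Gal(K/Q) = S_3 (symmetric group of order 6)

Compute the discriminant of x^3 + (0)*x^2 + (-1)*x + (2): Δ = -104. Since Δ is not a rational square, the Galois group is not contained in A_3; it must be the full S_3 (irreducibility of the cubic rules out anything smaller).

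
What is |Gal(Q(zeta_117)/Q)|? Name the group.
|Gal(Q(zeta_117)/Q)| = phi(117) = 72; group ≅ (Z/117Z)^* ≅ Z/6Z × Z/12Z

The n-th cyclotomic polynomial Φ_117(x) is the minimal polynomial of zeta_117 over Q and has degree phi(117) = 72. So Q(zeta_117) is a degree-72 Galois extension with Galois group (Z/117Z)^*. By CRT, (Z/117Z)^* ≅ (Z/9Z)^* × (Z/13Z)^*. Each prime-power unit group is (Z/9Z)^* ≅ Z/6Z; (Z/13Z)^* ≅ Z/12Z. Hence Gal(Q(zeta_117)/Q) ≅ Z/6Z × Z/12Z.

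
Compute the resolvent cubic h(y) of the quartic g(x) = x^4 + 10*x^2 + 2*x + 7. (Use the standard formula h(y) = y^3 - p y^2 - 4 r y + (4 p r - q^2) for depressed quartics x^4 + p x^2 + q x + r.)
h(y) = y^3 - 10*y^2 - 28*y + 276

Identify coefficients: p = 10, q = 2, r = 7.
Plug into h(y) = y^3 - p y^2 - 4 r y + (4 p r - q^2):
  h(y) = y^3 - (10) y^2 - 4*(7) y + (4*(10)*(7) - (2)^2)
       = y^3 + (-10) y^2 + (-28) y + (276).
Simplifying: h(y) = y^3 - 10*y^2 - 28*y + 276.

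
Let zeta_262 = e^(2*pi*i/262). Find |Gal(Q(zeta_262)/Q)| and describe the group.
|Gal(Q(zeta_262)/Q)| = phi(262) = 130; group ≅ (Z/262Z)^* ≅ Z/130Z

The n-th cyclotomic polynomial Φ_262(x) is the minimal polynomial of zeta_262 over Q and has degree phi(262) = 130. So Q(zeta_262) is a degree-130 Galois extension with Galois group (Z/262Z)^*. By CRT, (Z/262Z)^* ≅ (Z/2Z)^* × (Z/131Z)^*. Each prime-power unit group is (Z/2Z)^* ≅ trivial group (order 1); (Z/131Z)^* ≅ Z/130Z. Hence Gal(Q(zeta_262)/Q) ≅ Z/130Z.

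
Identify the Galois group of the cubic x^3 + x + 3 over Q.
Gal(K/Q) = S_3 (symmetric group of order 6)

Compute the discriminant of x^3 + (0)*x^2 + (1)*x + (3): Δ = -247. Since Δ is not a rational square, the Galois group is not contained in A_3; it must be the full S_3 (irreducibility of the cubic rules out anything smaller).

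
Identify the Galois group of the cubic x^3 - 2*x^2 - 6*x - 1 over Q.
Gal(K/Q) = S_3 (symmetric group of order 6)

Compute the discriminant of x^3 + (-2)*x^2 + (-6)*x + (-1): Δ = 733. Since Δ is not a rational square, the Galois group is not contained in A_3; it must be the full S_3 (irreducibility of the cubic rules out anything smaller).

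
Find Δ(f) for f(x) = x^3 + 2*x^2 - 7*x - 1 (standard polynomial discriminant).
Δ = 1825

For x^3 + a x^2 + b x + c the discriminant is Δ = 18 a b c - 4 a^3 c + a^2 b^2 - 4 b^3 - 27 c^2.
Plug a = 2, b = -7, c = -1:
  18*(2)*(-7)*(-1) - 4*(2)^3*(-1) + (2)^2*(-7)^2 - 4*(-7)^3 - 27*(-1)^2
  = 252 + (32) + 196 + (1372) + (-27)
  = 1825.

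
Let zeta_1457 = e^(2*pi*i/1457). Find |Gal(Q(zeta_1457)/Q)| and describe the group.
|Gal(Q(zeta_1457)/Q)| = phi(1457) = 1380; group ≅ (Z/1457Z)^* ≅ Z/30Z × Z/46Z

The n-th cyclotomic polynomial Φ_1457(x) is the minimal polynomial of zeta_1457 over Q and has degree phi(1457) = 1380. So Q(zeta_1457) is a degree-1380 Galois extension with Galois group (Z/1457Z)^*. By CRT, (Z/1457Z)^* ≅ (Z/31Z)^* × (Z/47Z)^*. Each prime-power unit group is (Z/31Z)^* ≅ Z/30Z; (Z/47Z)^* ≅ Z/46Z. Hence Gal(Q(zeta_1457)/Q) ≅ Z/30Z × Z/46Z.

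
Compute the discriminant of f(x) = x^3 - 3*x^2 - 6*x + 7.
Δ = 2889

For x^3 + a x^2 + b x + c the discriminant is Δ = 18 a b c - 4 a^3 c + a^2 b^2 - 4 b^3 - 27 c^2.
Plug a = -3, b = -6, c = 7:
  18*(-3)*(-6)*(7) - 4*(-3)^3*(7) + (-3)^2*(-6)^2 - 4*(-6)^3 - 27*(7)^2
  = 2268 + (756) + 324 + (864) + (-1323)
  = 2889.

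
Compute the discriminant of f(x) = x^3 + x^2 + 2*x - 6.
Δ = -1192

For x^3 + a x^2 + b x + c the discriminant is Δ = 18 a b c - 4 a^3 c + a^2 b^2 - 4 b^3 - 27 c^2.
Plug a = 1, b = 2, c = -6:
  18*(1)*(2)*(-6) - 4*(1)^3*(-6) + (1)^2*(2)^2 - 4*(2)^3 - 27*(-6)^2
  = -216 + (24) + 4 + (-32) + (-972)
  = -1192.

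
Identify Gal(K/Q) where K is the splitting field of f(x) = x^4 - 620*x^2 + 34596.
Gal(K/Q) = Z/2Z (cyclic of order 2)

f factors as (x^2 - 558)(x^2 - 62), so the splitting field is K = Q(sqrt(558), sqrt(62)). The squarefree part of 558 is 62 and the squarefree part of 62 is also 62, so sqrt(558) and sqrt(62) are both rational multiples of sqrt(62). Hence Q(sqrt(558)) = Q(sqrt(62)) = Q(sqrt(62)), and the splitting field collapses to a single degree-2 extension with Galois group Z/2Z.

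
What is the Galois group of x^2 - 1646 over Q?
Gal(K/Q) = Z/2Z (cyclic of order 2)

x^2 - 1646 is irreducible over Q since 1646 is not a rational square. The splitting field Q(sqrt(1646)) has degree 2 over Q, and its unique nontrivial automorphism is sqrt(1646) ↦ -sqrt(1646). Hence Gal(Q(sqrt(1646))/Q) = Z/2Z.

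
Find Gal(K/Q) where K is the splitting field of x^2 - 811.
Gal(K/Q) = Z/2Z (cyclic of order 2)

x^2 - 811 is irreducible over Q since 811 is not a rational square. The splitting field Q(sqrt(811)) has degree 2 over Q, and its unique nontrivial automorphism is sqrt(811) ↦ -sqrt(811). Hence Gal(Q(sqrt(811))/Q) = Z/2Z.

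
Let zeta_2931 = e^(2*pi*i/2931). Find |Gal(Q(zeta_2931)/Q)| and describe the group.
|Gal(Q(zeta_2931)/Q)| = phi(2931) = 1952; group ≅ (Z/2931Z)^* ≅ Z/2Z × Z/976Z

The n-th cyclotomic polynomial Φ_2931(x) is the minimal polynomial of zeta_2931 over Q and has degree phi(2931) = 1952. So Q(zeta_2931) is a degree-1952 Galois extension with Galois group (Z/2931Z)^*. By CRT, (Z/2931Z)^* ≅ (Z/3Z)^* × (Z/977Z)^*. Each prime-power unit group is (Z/3Z)^* ≅ Z/2Z; (Z/977Z)^* ≅ Z/976Z. Hence Gal(Q(zeta_2931)/Q) ≅ Z/2Z × Z/976Z.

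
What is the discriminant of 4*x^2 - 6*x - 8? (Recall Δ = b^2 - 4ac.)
Δ = 164

For a quadratic a x^2 + b x + c the discriminant is Δ = b^2 - 4ac = (-6)^2 - 4*(4)*(-8) = 36 - (-128) = 164.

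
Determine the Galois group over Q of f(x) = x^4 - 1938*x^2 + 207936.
Gal(K/Q) = Z/2Z (cyclic of order 2)

f factors as (x^2 - 114)(x^2 - 1824), so the splitting field is K = Q(sqrt(114), sqrt(1824)). The squarefree part of 114 is 114 and the squarefree part of 1824 is also 114, so sqrt(114) and sqrt(1824) are both rational multiples of sqrt(114). Hence Q(sqrt(114)) = Q(sqrt(1824)) = Q(sqrt(114)), and the splitting field collapses to a single degree-2 extension with Galois group Z/2Z.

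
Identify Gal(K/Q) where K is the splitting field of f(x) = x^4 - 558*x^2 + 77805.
Gal(K/Q) = V_4 (Klein four-group, Z/2Z × Z/2Z)

f factors as (x^2 - 273)(x^2 - 285), so the splitting field is K = Q(sqrt(273), sqrt(285)). The elements 273, 285, 77805 are all non-squares in Q, so sqrt(273) and sqrt(285) generate independent quadratic extensions. Thus [K:Q] = 4 and Gal(K/Q) is generated by the two order-2 automorphisms sqrt(273) ↦ -sqrt(273) and sqrt(285) ↦ -sqrt(285), giving V_4.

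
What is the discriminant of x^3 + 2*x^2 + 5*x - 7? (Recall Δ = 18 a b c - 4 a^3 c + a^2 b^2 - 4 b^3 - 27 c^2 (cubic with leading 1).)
Δ = -2759

For x^3 + a x^2 + b x + c the discriminant is Δ = 18 a b c - 4 a^3 c + a^2 b^2 - 4 b^3 - 27 c^2.
Plug a = 2, b = 5, c = -7:
  18*(2)*(5)*(-7) - 4*(2)^3*(-7) + (2)^2*(5)^2 - 4*(5)^3 - 27*(-7)^2
  = -1260 + (224) + 100 + (-500) + (-1323)
  = -2759.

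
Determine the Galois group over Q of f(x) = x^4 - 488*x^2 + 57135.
Gal(K/Q) = V_4 (Klein four-group, Z/2Z × Z/2Z)

f factors as (x^2 - 195)(x^2 - 293), so the splitting field is K = Q(sqrt(195), sqrt(293)). The elements 195, 293, 57135 are all non-squares in Q, so sqrt(195) and sqrt(293) generate independent quadratic extensions. Thus [K:Q] = 4 and Gal(K/Q) is generated by the two order-2 automorphisms sqrt(195) ↦ -sqrt(195) and sqrt(293) ↦ -sqrt(293), giving V_4.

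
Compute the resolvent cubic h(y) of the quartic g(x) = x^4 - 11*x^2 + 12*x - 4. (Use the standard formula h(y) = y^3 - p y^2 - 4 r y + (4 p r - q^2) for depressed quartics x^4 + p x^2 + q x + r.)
h(y) = y^3 + 11*y^2 + 16*y + 32

Identify coefficients: p = -11, q = 12, r = -4.
Plug into h(y) = y^3 - p y^2 - 4 r y + (4 p r - q^2):
  h(y) = y^3 - (-11) y^2 - 4*(-4) y + (4*(-11)*(-4) - (12)^2)
       = y^3 + (11) y^2 + (16) y + (32).
Simplifying: h(y) = y^3 + 11*y^2 + 16*y + 32.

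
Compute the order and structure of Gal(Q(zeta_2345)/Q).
|Gal(Q(zeta_2345)/Q)| = phi(2345) = 1584; group ≅ (Z/2345Z)^* ≅ Z/4Z × Z/6Z × Z/66Z

The n-th cyclotomic polynomial Φ_2345(x) is the minimal polynomial of zeta_2345 over Q and has degree phi(2345) = 1584. So Q(zeta_2345) is a degree-1584 Galois extension with Galois group (Z/2345Z)^*. By CRT, (Z/2345Z)^* ≅ (Z/5Z)^* × (Z/7Z)^* × (Z/67Z)^*. Each prime-power unit group is (Z/5Z)^* ≅ Z/4Z; (Z/7Z)^* ≅ Z/6Z; (Z/67Z)^* ≅ Z/66Z. Hence Gal(Q(zeta_2345)/Q) ≅ Z/4Z × Z/6Z × Z/66Z.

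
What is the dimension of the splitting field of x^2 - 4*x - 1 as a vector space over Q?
[K:Q] = 2

The discriminant of x^2 + (-4)*x + (-1) is b^2 - 4c = 16 - (-4) = 20. Since 20 is not a perfect square in Q, the polynomial is irreducible over Q. Its two roots generate a degree-2 extension, so [K:Q] = 2.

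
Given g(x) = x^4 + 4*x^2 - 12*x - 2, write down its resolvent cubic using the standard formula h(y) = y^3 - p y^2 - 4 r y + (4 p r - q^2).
h(y) = y^3 - 4*y^2 + 8*y - 176

Identify coefficients: p = 4, q = -12, r = -2.
Plug into h(y) = y^3 - p y^2 - 4 r y + (4 p r - q^2):
  h(y) = y^3 - (4) y^2 - 4*(-2) y + (4*(4)*(-2) - (-12)^2)
       = y^3 + (-4) y^2 + (8) y + (-176).
Simplifying: h(y) = y^3 - 4*y^2 + 8*y - 176.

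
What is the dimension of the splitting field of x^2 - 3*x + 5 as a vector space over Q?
[K:Q] = 2

The discriminant of x^2 + (-3)*x + (5) is b^2 - 4c = 9 - (20) = -11. Since -11 is not a perfect square in Q, the polynomial is irreducible over Q. Its two roots generate a degree-2 extension, so [K:Q] = 2.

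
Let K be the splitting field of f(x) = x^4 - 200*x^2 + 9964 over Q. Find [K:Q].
[K:Q] = 4

f factors as (x^2 - 106)(x^2 - 94); the splitting field is K = Q(sqrt(106), sqrt(94)). Since 106, 94, and 9964 are all non-squares in Q, the three subfields Q(sqrt(106)), Q(sqrt(94)), Q(sqrt(9964)) are distinct degree-2 extensions, so [K:Q] = 4 (Klein four Galois group).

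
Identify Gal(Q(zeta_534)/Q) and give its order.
|Gal(Q(zeta_534)/Q)| = phi(534) = 176; group ≅ (Z/534Z)^* ≅ Z/2Z × Z/88Z

The n-th cyclotomic polynomial Φ_534(x) is the minimal polynomial of zeta_534 over Q and has degree phi(534) = 176. So Q(zeta_534) is a degree-176 Galois extension with Galois group (Z/534Z)^*. By CRT, (Z/534Z)^* ≅ (Z/2Z)^* × (Z/3Z)^* × (Z/89Z)^*. Each prime-power unit group is (Z/2Z)^* ≅ trivial group (order 1); (Z/3Z)^* ≅ Z/2Z; (Z/89Z)^* ≅ Z/88Z. Hence Gal(Q(zeta_534)/Q) ≅ Z/2Z × Z/88Z.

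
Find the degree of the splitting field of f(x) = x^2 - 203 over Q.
[K:Q] = 2

The polynomial x^2 - 203 is irreducible over Q since 203 is not a perfect square. Its splitting field is Q(sqrt(203)), which has degree 2 over Q.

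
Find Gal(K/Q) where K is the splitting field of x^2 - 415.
Gal(K/Q) = Z/2Z (cyclic of order 2)

x^2 - 415 is irreducible over Q since 415 is not a rational square. The splitting field Q(sqrt(415)) has degree 2 over Q, and its unique nontrivial automorphism is sqrt(415) ↦ -sqrt(415). Hence Gal(Q(sqrt(415))/Q) = Z/2Z.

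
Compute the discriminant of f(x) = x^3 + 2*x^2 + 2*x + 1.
Δ = -3

For x^3 + a x^2 + b x + c the discriminant is Δ = 18 a b c - 4 a^3 c + a^2 b^2 - 4 b^3 - 27 c^2.
Plug a = 2, b = 2, c = 1:
  18*(2)*(2)*(1) - 4*(2)^3*(1) + (2)^2*(2)^2 - 4*(2)^3 - 27*(1)^2
  = 72 + (-32) + 16 + (-32) + (-27)
  = -3.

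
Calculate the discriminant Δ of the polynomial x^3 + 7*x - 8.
Δ = -3100

For a depressed cubic x^3 + p x + q the discriminant is Δ = -4 p^3 - 27 q^2 = -4*(7)^3 - 27*(-8)^2 = -1372 - 1728 = -3100.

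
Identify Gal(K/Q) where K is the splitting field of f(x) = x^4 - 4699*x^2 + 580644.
Gal(K/Q) = Z/2Z (cyclic of order 2)

f factors as (x^2 - 127)(x^2 - 4572), so the splitting field is K = Q(sqrt(127), sqrt(4572)). The squarefree part of 127 is 127 and the squarefree part of 4572 is also 127, so sqrt(127) and sqrt(4572) are both rational multiples of sqrt(127). Hence Q(sqrt(127)) = Q(sqrt(4572)) = Q(sqrt(127)), and the splitting field collapses to a single degree-2 extension with Galois group Z/2Z.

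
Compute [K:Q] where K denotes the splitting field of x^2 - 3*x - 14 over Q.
[K:Q] = 2

The discriminant of x^2 + (-3)*x + (-14) is b^2 - 4c = 9 - (-56) = 65. Since 65 is not a perfect square in Q, the polynomial is irreducible over Q. Its two roots generate a degree-2 extension, so [K:Q] = 2.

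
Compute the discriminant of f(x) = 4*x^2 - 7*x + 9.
Δ = -95

For a quadratic a x^2 + b x + c the discriminant is Δ = b^2 - 4ac = (-7)^2 - 4*(4)*(9) = 49 - (144) = -95.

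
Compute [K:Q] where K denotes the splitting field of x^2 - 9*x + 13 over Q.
[K:Q] = 2

The discriminant of x^2 + (-9)*x + (13) is b^2 - 4c = 81 - (52) = 29. Since 29 is not a perfect square in Q, the polynomial is irreducible over Q. Its two roots generate a degree-2 extension, so [K:Q] = 2.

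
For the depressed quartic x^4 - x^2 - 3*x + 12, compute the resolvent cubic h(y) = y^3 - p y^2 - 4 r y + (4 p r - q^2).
h(y) = y^3 + y^2 - 48*y - 57

Identify coefficients: p = -1, q = -3, r = 12.
Plug into h(y) = y^3 - p y^2 - 4 r y + (4 p r - q^2):
  h(y) = y^3 - (-1) y^2 - 4*(12) y + (4*(-1)*(12) - (-3)^2)
       = y^3 + (1) y^2 + (-48) y + (-57).
Simplifying: h(y) = y^3 + y^2 - 48*y - 57.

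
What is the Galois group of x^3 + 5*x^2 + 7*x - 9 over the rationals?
Gal(K/Q) = S_3 (symmetric group of order 6)

Compute the discriminant of x^3 + (5)*x^2 + (7)*x + (-9): Δ = -3504. Since Δ is not a rational square, the Galois group is not contained in A_3; it must be the full S_3 (irreducibility of the cubic rules out anything smaller).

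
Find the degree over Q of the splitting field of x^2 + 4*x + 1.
[K:Q] = 2

The discriminant of x^2 + (4)*x + (1) is b^2 - 4c = 16 - (4) = 12. Since 12 is not a perfect square in Q, the polynomial is irreducible over Q. Its two roots generate a degree-2 extension, so [K:Q] = 2.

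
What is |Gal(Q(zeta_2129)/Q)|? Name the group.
|Gal(Q(zeta_2129)/Q)| = phi(2129) = 2128; group ≅ (Z/2129Z)^* ≅ Z/2128Z

The n-th cyclotomic polynomial Φ_2129(x) is the minimal polynomial of zeta_2129 over Q and has degree phi(2129) = 2128. So Q(zeta_2129) is a degree-2128 Galois extension with Galois group (Z/2129Z)^*. (Z/2129Z)^* is cyclic since 2129 is an odd prime power (or 4). Hence Gal(Q(zeta_2129)/Q) ≅ Z/2128Z.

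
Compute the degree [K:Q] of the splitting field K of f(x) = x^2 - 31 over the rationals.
[K:Q] = 2

The polynomial x^2 - 31 is irreducible over Q since 31 is not a perfect square. Its splitting field is Q(sqrt(31)), which has degree 2 over Q.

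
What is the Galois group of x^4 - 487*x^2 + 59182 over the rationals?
Gal(K/Q) = V_4 (Klein four-group, Z/2Z × Z/2Z)

f factors as (x^2 - 254)(x^2 - 233), so the splitting field is K = Q(sqrt(254), sqrt(233)). The elements 254, 233, 59182 are all non-squares in Q, so sqrt(254) and sqrt(233) generate independent quadratic extensions. Thus [K:Q] = 4 and Gal(K/Q) is generated by the two order-2 automorphisms sqrt(254) ↦ -sqrt(254) and sqrt(233) ↦ -sqrt(233), giving V_4.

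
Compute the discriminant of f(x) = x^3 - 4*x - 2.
Δ = 148

For a depressed cubic x^3 + p x + q the discriminant is Δ = -4 p^3 - 27 q^2 = -4*(-4)^3 - 27*(-2)^2 = 256 - 108 = 148.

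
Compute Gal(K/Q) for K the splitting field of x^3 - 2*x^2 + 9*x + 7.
Gal(K/Q) = S_3 (symmetric group of order 6)

Compute the discriminant of x^3 + (-2)*x^2 + (9)*x + (7): Δ = -5959. Since Δ is not a rational square, the Galois group is not contained in A_3; it must be the full S_3 (irreducibility of the cubic rules out anything smaller).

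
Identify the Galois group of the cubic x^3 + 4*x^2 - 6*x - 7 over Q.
Gal(K/Q) = S_3 (symmetric group of order 6)

Compute the discriminant of x^3 + (4)*x^2 + (-6)*x + (-7): Δ = 4933. Since Δ is not a rational square, the Galois group is not contained in A_3; it must be the full S_3 (irreducibility of the cubic rules out anything smaller).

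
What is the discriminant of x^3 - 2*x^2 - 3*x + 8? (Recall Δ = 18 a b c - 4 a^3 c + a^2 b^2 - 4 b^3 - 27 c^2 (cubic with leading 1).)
Δ = -464

For x^3 + a x^2 + b x + c the discriminant is Δ = 18 a b c - 4 a^3 c + a^2 b^2 - 4 b^3 - 27 c^2.
Plug a = -2, b = -3, c = 8:
  18*(-2)*(-3)*(8) - 4*(-2)^3*(8) + (-2)^2*(-3)^2 - 4*(-3)^3 - 27*(8)^2
  = 864 + (256) + 36 + (108) + (-1728)
  = -464.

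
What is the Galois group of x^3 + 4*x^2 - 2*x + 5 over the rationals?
Gal(K/Q) = S_3 (symmetric group of order 6)

Compute the discriminant of x^3 + (4)*x^2 + (-2)*x + (5): Δ = -2579. Since Δ is not a rational square, the Galois group is not contained in A_3; it must be the full S_3 (irreducibility of the cubic rules out anything smaller).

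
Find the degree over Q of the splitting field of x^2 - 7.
[K:Q] = 2

The discriminant of x^2 + (0)*x + (-7) is b^2 - 4c = 0 - (-28) = 28. Since 28 is not a perfect square in Q, the polynomial is irreducible over Q. Its two roots generate a degree-2 extension, so [K:Q] = 2.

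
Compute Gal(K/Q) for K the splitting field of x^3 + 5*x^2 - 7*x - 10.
Gal(K/Q) = S_3 (symmetric group of order 6)

Compute the discriminant of x^3 + (5)*x^2 + (-7)*x + (-10): Δ = 11197. Since Δ is not a rational square, the Galois group is not contained in A_3; it must be the full S_3 (irreducibility of the cubic rules out anything smaller).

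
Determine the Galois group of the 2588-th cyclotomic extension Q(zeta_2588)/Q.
|Gal(Q(zeta_2588)/Q)| = phi(2588) = 1292; group ≅ (Z/2588Z)^* ≅ Z/2Z × Z/646Z

The n-th cyclotomic polynomial Φ_2588(x) is the minimal polynomial of zeta_2588 over Q and has degree phi(2588) = 1292. So Q(zeta_2588) is a degree-1292 Galois extension with Galois group (Z/2588Z)^*. By CRT, (Z/2588Z)^* ≅ (Z/4Z)^* × (Z/647Z)^*. Each prime-power unit group is (Z/4Z)^* ≅ Z/2Z; (Z/647Z)^* ≅ Z/646Z. Hence Gal(Q(zeta_2588)/Q) ≅ Z/2Z × Z/646Z.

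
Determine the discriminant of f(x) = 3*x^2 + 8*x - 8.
Δ = 160

For a quadratic a x^2 + b x + c the discriminant is Δ = b^2 - 4ac = (8)^2 - 4*(3)*(-8) = 64 - (-96) = 160.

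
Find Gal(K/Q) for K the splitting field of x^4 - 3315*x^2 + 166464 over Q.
Gal(K/Q) = Z/2Z (cyclic of order 2)

f factors as (x^2 - 51)(x^2 - 3264), so the splitting field is K = Q(sqrt(51), sqrt(3264)). The squarefree part of 51 is 51 and the squarefree part of 3264 is also 51, so sqrt(51) and sqrt(3264) are both rational multiples of sqrt(51). Hence Q(sqrt(51)) = Q(sqrt(3264)) = Q(sqrt(51)), and the splitting field collapses to a single degree-2 extension with Galois group Z/2Z.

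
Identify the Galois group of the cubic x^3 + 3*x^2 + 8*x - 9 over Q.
Gal(K/Q) = S_3 (symmetric group of order 6)

Compute the discriminant of x^3 + (3)*x^2 + (8)*x + (-9): Δ = -6575. Since Δ is not a rational square, the Galois group is not contained in A_3; it must be the full S_3 (irreducibility of the cubic rules out anything smaller).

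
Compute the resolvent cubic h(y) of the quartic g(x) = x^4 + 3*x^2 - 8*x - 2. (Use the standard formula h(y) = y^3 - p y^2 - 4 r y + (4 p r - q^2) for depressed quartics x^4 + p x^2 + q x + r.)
h(y) = y^3 - 3*y^2 + 8*y - 88

Identify coefficients: p = 3, q = -8, r = -2.
Plug into h(y) = y^3 - p y^2 - 4 r y + (4 p r - q^2):
  h(y) = y^3 - (3) y^2 - 4*(-2) y + (4*(3)*(-2) - (-8)^2)
       = y^3 + (-3) y^2 + (8) y + (-88).
Simplifying: h(y) = y^3 - 3*y^2 + 8*y - 88.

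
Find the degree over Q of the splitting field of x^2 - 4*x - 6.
[K:Q] = 2

The discriminant of x^2 + (-4)*x + (-6) is b^2 - 4c = 16 - (-24) = 40. Since 40 is not a perfect square in Q, the polynomial is irreducible over Q. Its two roots generate a degree-2 extension, so [K:Q] = 2.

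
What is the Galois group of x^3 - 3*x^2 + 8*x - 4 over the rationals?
Gal(K/Q) = S_3 (symmetric group of order 6)

Compute the discriminant of x^3 + (-3)*x^2 + (8)*x + (-4): Δ = -608. Since Δ is not a rational square, the Galois group is not contained in A_3; it must be the full S_3 (irreducibility of the cubic rules out anything smaller).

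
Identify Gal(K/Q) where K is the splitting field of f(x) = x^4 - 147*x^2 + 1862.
Gal(K/Q) = V_4 (Klein four-group, Z/2Z × Z/2Z)

f factors as (x^2 - 133)(x^2 - 14), so the splitting field is K = Q(sqrt(133), sqrt(14)). The elements 133, 14, 1862 are all non-squares in Q, so sqrt(133) and sqrt(14) generate independent quadratic extensions. Thus [K:Q] = 4 and Gal(K/Q) is generated by the two order-2 automorphisms sqrt(133) ↦ -sqrt(133) and sqrt(14) ↦ -sqrt(14), giving V_4.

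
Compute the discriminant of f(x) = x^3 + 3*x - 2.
Δ = -216

For a depressed cubic x^3 + p x + q the discriminant is Δ = -4 p^3 - 27 q^2 = -4*(3)^3 - 27*(-2)^2 = -108 - 108 = -216.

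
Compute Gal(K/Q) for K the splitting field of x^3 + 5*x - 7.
Gal(K/Q) = S_3 (symmetric group of order 6)

Compute the discriminant of x^3 + (0)*x^2 + (5)*x + (-7): Δ = -1823. Since Δ is not a rational square, the Galois group is not contained in A_3; it must be the full S_3 (irreducibility of the cubic rules out anything smaller).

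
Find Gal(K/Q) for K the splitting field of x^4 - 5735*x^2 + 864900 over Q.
Gal(K/Q) = Z/2Z (cyclic of order 2)

f factors as (x^2 - 5580)(x^2 - 155), so the splitting field is K = Q(sqrt(5580), sqrt(155)). The squarefree part of 5580 is 155 and the squarefree part of 155 is also 155, so sqrt(5580) and sqrt(155) are both rational multiples of sqrt(155). Hence Q(sqrt(5580)) = Q(sqrt(155)) = Q(sqrt(155)), and the splitting field collapses to a single degree-2 extension with Galois group Z/2Z.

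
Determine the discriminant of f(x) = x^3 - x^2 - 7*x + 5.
Δ = 1396

For x^3 + a x^2 + b x + c the discriminant is Δ = 18 a b c - 4 a^3 c + a^2 b^2 - 4 b^3 - 27 c^2.
Plug a = -1, b = -7, c = 5:
  18*(-1)*(-7)*(5) - 4*(-1)^3*(5) + (-1)^2*(-7)^2 - 4*(-7)^3 - 27*(5)^2
  = 630 + (20) + 49 + (1372) + (-675)
  = 1396.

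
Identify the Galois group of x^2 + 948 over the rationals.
Gal(K/Q) = Z/2Z (cyclic of order 2)

x^2 + 948 is irreducible over Q since -948 is not a rational square. The splitting field Q(sqrt(-948)) has degree 2 over Q, and its unique nontrivial automorphism is sqrt(-948) ↦ -sqrt(-948). Hence Gal(Q(sqrt(-948))/Q) = Z/2Z.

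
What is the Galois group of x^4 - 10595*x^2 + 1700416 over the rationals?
Gal(K/Q) = Z/2Z (cyclic of order 2)

f factors as (x^2 - 163)(x^2 - 10432), so the splitting field is K = Q(sqrt(163), sqrt(10432)). The squarefree part of 163 is 163 and the squarefree part of 10432 is also 163, so sqrt(163) and sqrt(10432) are both rational multiples of sqrt(163). Hence Q(sqrt(163)) = Q(sqrt(10432)) = Q(sqrt(163)), and the splitting field collapses to a single degree-2 extension with Galois group Z/2Z.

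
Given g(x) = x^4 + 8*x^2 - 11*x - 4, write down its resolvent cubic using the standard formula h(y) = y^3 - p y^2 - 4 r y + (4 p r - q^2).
h(y) = y^3 - 8*y^2 + 16*y - 249

Identify coefficients: p = 8, q = -11, r = -4.
Plug into h(y) = y^3 - p y^2 - 4 r y + (4 p r - q^2):
  h(y) = y^3 - (8) y^2 - 4*(-4) y + (4*(8)*(-4) - (-11)^2)
       = y^3 + (-8) y^2 + (16) y + (-249).
Simplifying: h(y) = y^3 - 8*y^2 + 16*y - 249.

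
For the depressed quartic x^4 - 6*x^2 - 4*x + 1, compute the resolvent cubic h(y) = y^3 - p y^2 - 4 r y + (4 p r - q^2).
h(y) = y^3 + 6*y^2 - 4*y - 40

Identify coefficients: p = -6, q = -4, r = 1.
Plug into h(y) = y^3 - p y^2 - 4 r y + (4 p r - q^2):
  h(y) = y^3 - (-6) y^2 - 4*(1) y + (4*(-6)*(1) - (-4)^2)
       = y^3 + (6) y^2 + (-4) y + (-40).
Simplifying: h(y) = y^3 + 6*y^2 - 4*y - 40.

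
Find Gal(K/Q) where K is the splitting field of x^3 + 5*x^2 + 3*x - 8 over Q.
Gal(K/Q) = S_3 (symmetric group of order 6)

Compute the discriminant of x^3 + (5)*x^2 + (3)*x + (-8): Δ = 229. Since Δ is not a rational square, the Galois group is not contained in A_3; it must be the full S_3 (irreducibility of the cubic rules out anything smaller).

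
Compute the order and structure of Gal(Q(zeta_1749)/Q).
|Gal(Q(zeta_1749)/Q)| = phi(1749) = 1040; group ≅ (Z/1749Z)^* ≅ Z/2Z × Z/10Z × Z/52Z

The n-th cyclotomic polynomial Φ_1749(x) is the minimal polynomial of zeta_1749 over Q and has degree phi(1749) = 1040. So Q(zeta_1749) is a degree-1040 Galois extension with Galois group (Z/1749Z)^*. By CRT, (Z/1749Z)^* ≅ (Z/3Z)^* × (Z/11Z)^* × (Z/53Z)^*. Each prime-power unit group is (Z/3Z)^* ≅ Z/2Z; (Z/11Z)^* ≅ Z/10Z; (Z/53Z)^* ≅ Z/52Z. Hence Gal(Q(zeta_1749)/Q) ≅ Z/2Z × Z/10Z × Z/52Z.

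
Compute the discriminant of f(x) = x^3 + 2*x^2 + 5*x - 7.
Δ = -2759

For x^3 + a x^2 + b x + c the discriminant is Δ = 18 a b c - 4 a^3 c + a^2 b^2 - 4 b^3 - 27 c^2.
Plug a = 2, b = 5, c = -7:
  18*(2)*(5)*(-7) - 4*(2)^3*(-7) + (2)^2*(5)^2 - 4*(5)^3 - 27*(-7)^2
  = -1260 + (224) + 100 + (-500) + (-1323)
  = -2759.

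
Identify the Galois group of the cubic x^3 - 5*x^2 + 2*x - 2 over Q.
Gal(K/Q) = S_3 (symmetric group of order 6)

Compute the discriminant of x^3 + (-5)*x^2 + (2)*x + (-2): Δ = -680. Since Δ is not a rational square, the Galois group is not contained in A_3; it must be the full S_3 (irreducibility of the cubic rules out anything smaller).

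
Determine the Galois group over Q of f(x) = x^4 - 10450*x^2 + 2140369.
Gal(K/Q) = Z/2Z (cyclic of order 2)

f factors as (x^2 - 10241)(x^2 - 209), so the splitting field is K = Q(sqrt(10241), sqrt(209)). The squarefree part of 10241 is 209 and the squarefree part of 209 is also 209, so sqrt(10241) and sqrt(209) are both rational multiples of sqrt(209). Hence Q(sqrt(10241)) = Q(sqrt(209)) = Q(sqrt(209)), and the splitting field collapses to a single degree-2 extension with Galois group Z/2Z.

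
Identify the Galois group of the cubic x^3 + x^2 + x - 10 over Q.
Gal(K/Q) = S_3 (symmetric group of order 6)

Compute the discriminant of x^3 + (1)*x^2 + (1)*x + (-10): Δ = -2843. Since Δ is not a rational square, the Galois group is not contained in A_3; it must be the full S_3 (irreducibility of the cubic rules out anything smaller).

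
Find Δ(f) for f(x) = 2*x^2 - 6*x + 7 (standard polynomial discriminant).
Δ = -20

For a quadratic a x^2 + b x + c the discriminant is Δ = b^2 - 4ac = (-6)^2 - 4*(2)*(7) = 36 - (56) = -20.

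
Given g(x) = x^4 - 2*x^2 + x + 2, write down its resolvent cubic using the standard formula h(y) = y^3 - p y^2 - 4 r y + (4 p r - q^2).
h(y) = y^3 + 2*y^2 - 8*y - 17

Identify coefficients: p = -2, q = 1, r = 2.
Plug into h(y) = y^3 - p y^2 - 4 r y + (4 p r - q^2):
  h(y) = y^3 - (-2) y^2 - 4*(2) y + (4*(-2)*(2) - (1)^2)
       = y^3 + (2) y^2 + (-8) y + (-17).
Simplifying: h(y) = y^3 + 2*y^2 - 8*y - 17.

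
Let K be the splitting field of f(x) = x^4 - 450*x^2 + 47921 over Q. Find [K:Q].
[K:Q] = 4

f factors as (x^2 - 173)(x^2 - 277); the splitting field is K = Q(sqrt(173), sqrt(277)). Since 173, 277, and 47921 are all non-squares in Q, the three subfields Q(sqrt(173)), Q(sqrt(277)), Q(sqrt(47921)) are distinct degree-2 extensions, so [K:Q] = 4 (Klein four Galois group).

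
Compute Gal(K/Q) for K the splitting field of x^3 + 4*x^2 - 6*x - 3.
Gal(K/Q) = S_3 (symmetric group of order 6)

Compute the discriminant of x^3 + (4)*x^2 + (-6)*x + (-3): Δ = 3261. Since Δ is not a rational square, the Galois group is not contained in A_3; it must be the full S_3 (irreducibility of the cubic rules out anything smaller).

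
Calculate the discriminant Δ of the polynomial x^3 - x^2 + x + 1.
Δ = -44

For x^3 + a x^2 + b x + c the discriminant is Δ = 18 a b c - 4 a^3 c + a^2 b^2 - 4 b^3 - 27 c^2.
Plug a = -1, b = 1, c = 1:
  18*(-1)*(1)*(1) - 4*(-1)^3*(1) + (-1)^2*(1)^2 - 4*(1)^3 - 27*(1)^2
  = -18 + (4) + 1 + (-4) + (-27)
  = -44.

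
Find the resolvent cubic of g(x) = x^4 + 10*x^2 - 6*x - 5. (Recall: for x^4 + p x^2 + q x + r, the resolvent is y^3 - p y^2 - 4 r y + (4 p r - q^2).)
h(y) = y^3 - 10*y^2 + 20*y - 236

Identify coefficients: p = 10, q = -6, r = -5.
Plug into h(y) = y^3 - p y^2 - 4 r y + (4 p r - q^2):
  h(y) = y^3 - (10) y^2 - 4*(-5) y + (4*(10)*(-5) - (-6)^2)
       = y^3 + (-10) y^2 + (20) y + (-236).
Simplifying: h(y) = y^3 - 10*y^2 + 20*y - 236.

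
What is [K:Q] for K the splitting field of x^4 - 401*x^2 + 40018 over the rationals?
[K:Q] = 4

f factors as (x^2 - 214)(x^2 - 187); the splitting field is K = Q(sqrt(214), sqrt(187)). Since 214, 187, and 40018 are all non-squares in Q, the three subfields Q(sqrt(214)), Q(sqrt(187)), Q(sqrt(40018)) are distinct degree-2 extensions, so [K:Q] = 4 (Klein four Galois group).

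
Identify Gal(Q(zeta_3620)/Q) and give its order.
|Gal(Q(zeta_3620)/Q)| = phi(3620) = 1440; group ≅ (Z/3620Z)^* ≅ Z/2Z × Z/4Z × Z/180Z

The n-th cyclotomic polynomial Φ_3620(x) is the minimal polynomial of zeta_3620 over Q and has degree phi(3620) = 1440. So Q(zeta_3620) is a degree-1440 Galois extension with Galois group (Z/3620Z)^*. By CRT, (Z/3620Z)^* ≅ (Z/4Z)^* × (Z/5Z)^* × (Z/181Z)^*. Each prime-power unit group is (Z/4Z)^* ≅ Z/2Z; (Z/5Z)^* ≅ Z/4Z; (Z/181Z)^* ≅ Z/180Z. Hence Gal(Q(zeta_3620)/Q) ≅ Z/2Z × Z/4Z × Z/180Z.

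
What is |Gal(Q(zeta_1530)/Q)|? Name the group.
|Gal(Q(zeta_1530)/Q)| = phi(1530) = 384; group ≅ (Z/1530Z)^* ≅ Z/4Z × Z/6Z × Z/16Z

The n-th cyclotomic polynomial Φ_1530(x) is the minimal polynomial of zeta_1530 over Q and has degree phi(1530) = 384. So Q(zeta_1530) is a degree-384 Galois extension with Galois group (Z/1530Z)^*. By CRT, (Z/1530Z)^* ≅ (Z/2Z)^* × (Z/9Z)^* × (Z/5Z)^* × (Z/17Z)^*. Each prime-power unit group is (Z/2Z)^* ≅ trivial group (order 1); (Z/9Z)^* ≅ Z/6Z; (Z/5Z)^* ≅ Z/4Z; (Z/17Z)^* ≅ Z/16Z. Hence Gal(Q(zeta_1530)/Q) ≅ Z/4Z × Z/6Z × Z/16Z.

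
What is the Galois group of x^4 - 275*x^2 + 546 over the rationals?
Gal(K/Q) = V_4 (Klein four-group, Z/2Z × Z/2Z)

f factors as (x^2 - 2)(x^2 - 273), so the splitting field is K = Q(sqrt(2), sqrt(273)). The elements 2, 273, 546 are all non-squares in Q, so sqrt(2) and sqrt(273) generate independent quadratic extensions. Thus [K:Q] = 4 and Gal(K/Q) is generated by the two order-2 automorphisms sqrt(2) ↦ -sqrt(2) and sqrt(273) ↦ -sqrt(273), giving V_4.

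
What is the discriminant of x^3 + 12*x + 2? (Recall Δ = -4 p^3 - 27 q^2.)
Δ = -7020

For a depressed cubic x^3 + p x + q the discriminant is Δ = -4 p^3 - 27 q^2 = -4*(12)^3 - 27*(2)^2 = -6912 - 108 = -7020.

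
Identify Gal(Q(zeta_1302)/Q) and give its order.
|Gal(Q(zeta_1302)/Q)| = phi(1302) = 360; group ≅ (Z/1302Z)^* ≅ Z/2Z × Z/6Z × Z/30Z

The n-th cyclotomic polynomial Φ_1302(x) is the minimal polynomial of zeta_1302 over Q and has degree phi(1302) = 360. So Q(zeta_1302) is a degree-360 Galois extension with Galois group (Z/1302Z)^*. By CRT, (Z/1302Z)^* ≅ (Z/2Z)^* × (Z/3Z)^* × (Z/7Z)^* × (Z/31Z)^*. Each prime-power unit group is (Z/2Z)^* ≅ trivial group (order 1); (Z/3Z)^* ≅ Z/2Z; (Z/7Z)^* ≅ Z/6Z; (Z/31Z)^* ≅ Z/30Z. Hence Gal(Q(zeta_1302)/Q) ≅ Z/2Z × Z/6Z × Z/30Z.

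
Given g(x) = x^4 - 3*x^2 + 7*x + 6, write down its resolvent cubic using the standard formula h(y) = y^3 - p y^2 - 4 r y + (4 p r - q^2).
h(y) = y^3 + 3*y^2 - 24*y - 121

Identify coefficients: p = -3, q = 7, r = 6.
Plug into h(y) = y^3 - p y^2 - 4 r y + (4 p r - q^2):
  h(y) = y^3 - (-3) y^2 - 4*(6) y + (4*(-3)*(6) - (7)^2)
       = y^3 + (3) y^2 + (-24) y + (-121).
Simplifying: h(y) = y^3 + 3*y^2 - 24*y - 121.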